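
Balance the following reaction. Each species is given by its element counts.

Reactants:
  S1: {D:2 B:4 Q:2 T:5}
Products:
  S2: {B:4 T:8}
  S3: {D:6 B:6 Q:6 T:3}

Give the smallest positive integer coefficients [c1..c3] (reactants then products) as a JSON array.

D: 6·2 = 12 | 3·0+2·6 = 12
B: 6·4 = 24 | 3·4+2·6 = 24
Q: 6·2 = 12 | 3·0+2·6 = 12
T: 6·5 = 30 | 3·8+2·3 = 30
gcd(6,3,2) = 1

Coefficients: [6, 3, 2]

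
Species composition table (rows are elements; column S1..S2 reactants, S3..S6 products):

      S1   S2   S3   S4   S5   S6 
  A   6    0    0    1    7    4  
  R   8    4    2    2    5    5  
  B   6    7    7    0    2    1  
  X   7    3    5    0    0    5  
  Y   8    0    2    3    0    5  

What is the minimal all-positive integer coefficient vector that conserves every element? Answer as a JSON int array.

A: 6·6+1·0 = 36 | 5·0+6·1+2·7+4·4 = 36
R: 6·8+1·4 = 52 | 5·2+6·2+2·5+4·5 = 52
B: 6·6+1·7 = 43 | 5·7+6·0+2·2+4·1 = 43
X: 6·7+1·3 = 45 | 5·5+6·0+2·0+4·5 = 45
Y: 6·8+1·0 = 48 | 5·2+6·3+2·0+4·5 = 48
gcd(6,1,5,6,2,4) = 1

Coefficients: [6, 1, 5, 6, 2, 4]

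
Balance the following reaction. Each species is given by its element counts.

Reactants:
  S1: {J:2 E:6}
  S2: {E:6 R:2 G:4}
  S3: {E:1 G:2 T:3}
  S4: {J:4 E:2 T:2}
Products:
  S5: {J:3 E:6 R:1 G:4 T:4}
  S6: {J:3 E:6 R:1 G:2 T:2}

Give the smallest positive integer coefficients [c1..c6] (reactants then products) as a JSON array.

J: 1·2+3·0+4·0+4·4 = 18 | 4·3+2·3 = 18
E: 1·6+3·6+4·1+4·2 = 36 | 4·6+2·6 = 36
R: 1·0+3·2+4·0+4·0 = 6 | 4·1+2·1 = 6
G: 1·0+3·4+4·2+4·0 = 20 | 4·4+2·2 = 20
T: 1·0+3·0+4·3+4·2 = 20 | 4·4+2·2 = 20
gcd(1,3,4,4,4,2) = 1

Coefficients: [1, 3, 4, 4, 4, 2]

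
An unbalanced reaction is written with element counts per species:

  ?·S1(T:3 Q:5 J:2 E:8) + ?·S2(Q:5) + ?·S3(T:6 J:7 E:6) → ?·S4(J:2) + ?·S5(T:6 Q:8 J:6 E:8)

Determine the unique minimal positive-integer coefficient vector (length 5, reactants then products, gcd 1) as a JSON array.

T: 2·3+6·0+4·6 = 30 | 1·0+5·6 = 30
Q: 2·5+6·5+4·0 = 40 | 1·0+5·8 = 40
J: 2·2+6·0+4·7 = 32 | 1·2+5·6 = 32
E: 2·8+6·0+4·6 = 40 | 1·0+5·8 = 40
gcd(2,6,4,1,5) = 1

Coefficients: [2, 6, 4, 1, 5]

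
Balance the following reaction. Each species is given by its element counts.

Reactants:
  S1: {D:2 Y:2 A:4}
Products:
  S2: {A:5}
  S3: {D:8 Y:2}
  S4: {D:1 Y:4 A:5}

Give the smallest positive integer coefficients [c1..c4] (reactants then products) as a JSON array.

Coefficients: [5, 2, 1, 2]

D: 5·2 = 10 | 2·0+1·8+2·1 = 10
Y: 5·2 = 10 | 2·0+1·2+2·4 = 10
A: 5·4 = 20 | 2·5+1·0+2·5 = 20
gcd(5,2,1,2) = 1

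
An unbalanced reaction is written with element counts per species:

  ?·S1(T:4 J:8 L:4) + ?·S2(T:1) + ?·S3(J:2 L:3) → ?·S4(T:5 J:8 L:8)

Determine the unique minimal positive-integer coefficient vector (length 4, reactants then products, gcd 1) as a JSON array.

Coefficients: [1, 6, 4, 2]

T: 1·4+6·1+4·0 = 10 | 2·5 = 10
J: 1·8+6·0+4·2 = 16 | 2·8 = 16
L: 1·4+6·0+4·3 = 16 | 2·8 = 16
gcd(1,6,4,2) = 1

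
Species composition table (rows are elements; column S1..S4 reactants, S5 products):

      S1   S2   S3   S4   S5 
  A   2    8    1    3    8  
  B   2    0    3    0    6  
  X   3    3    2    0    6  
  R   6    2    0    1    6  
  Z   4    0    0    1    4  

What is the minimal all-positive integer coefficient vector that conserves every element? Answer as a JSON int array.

Coefficients: [3, 1, 6, 4, 4]

A: 3·2+1·8+6·1+4·3 = 32 | 4·8 = 32
B: 3·2+1·0+6·3+4·0 = 24 | 4·6 = 24
X: 3·3+1·3+6·2+4·0 = 24 | 4·6 = 24
R: 3·6+1·2+6·0+4·1 = 24 | 4·6 = 24
Z: 3·4+1·0+6·0+4·1 = 16 | 4·4 = 16
gcd(3,1,6,4,4) = 1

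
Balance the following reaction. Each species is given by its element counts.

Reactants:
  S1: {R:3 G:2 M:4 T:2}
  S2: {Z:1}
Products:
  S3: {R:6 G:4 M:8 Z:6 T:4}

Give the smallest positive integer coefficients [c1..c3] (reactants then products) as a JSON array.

Coefficients: [2, 6, 1]

R: 2·3+6·0 = 6 | 1·6 = 6
G: 2·2+6·0 = 4 | 1·4 = 4
M: 2·4+6·0 = 8 | 1·8 = 8
Z: 2·0+6·1 = 6 | 1·6 = 6
T: 2·2+6·0 = 4 | 1·4 = 4
gcd(2,6,1) = 1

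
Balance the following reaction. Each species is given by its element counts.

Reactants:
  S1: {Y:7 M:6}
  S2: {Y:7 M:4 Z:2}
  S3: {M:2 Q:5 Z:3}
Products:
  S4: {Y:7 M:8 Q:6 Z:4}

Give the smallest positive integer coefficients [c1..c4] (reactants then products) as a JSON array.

Coefficients: [4, 1, 6, 5]

Y: 4·7+1·7+6·0 = 35 | 5·7 = 35
M: 4·6+1·4+6·2 = 40 | 5·8 = 40
Q: 4·0+1·0+6·5 = 30 | 5·6 = 30
Z: 4·0+1·2+6·3 = 20 | 5·4 = 20
gcd(4,1,6,5) = 1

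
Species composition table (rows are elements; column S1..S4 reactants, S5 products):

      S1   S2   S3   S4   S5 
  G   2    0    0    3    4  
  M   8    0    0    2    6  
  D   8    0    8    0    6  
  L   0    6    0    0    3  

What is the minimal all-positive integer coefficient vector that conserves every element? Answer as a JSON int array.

Coefficients: [2, 2, 1, 4, 4]

G: 2·2+2·0+1·0+4·3 = 16 | 4·4 = 16
M: 2·8+2·0+1·0+4·2 = 24 | 4·6 = 24
D: 2·8+2·0+1·8+4·0 = 24 | 4·6 = 24
L: 2·0+2·6+1·0+4·0 = 12 | 4·3 = 12
gcd(2,2,1,4,4) = 1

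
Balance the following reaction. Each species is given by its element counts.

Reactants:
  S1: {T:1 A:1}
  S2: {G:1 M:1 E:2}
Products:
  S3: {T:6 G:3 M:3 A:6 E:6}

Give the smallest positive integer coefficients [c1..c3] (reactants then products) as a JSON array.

Coefficients: [6, 3, 1]

T: 6·1+3·0 = 6 | 1·6 = 6
G: 6·0+3·1 = 3 | 1·3 = 3
M: 6·0+3·1 = 3 | 1·3 = 3
A: 6·1+3·0 = 6 | 1·6 = 6
E: 6·0+3·2 = 6 | 1·6 = 6
gcd(6,3,1) = 1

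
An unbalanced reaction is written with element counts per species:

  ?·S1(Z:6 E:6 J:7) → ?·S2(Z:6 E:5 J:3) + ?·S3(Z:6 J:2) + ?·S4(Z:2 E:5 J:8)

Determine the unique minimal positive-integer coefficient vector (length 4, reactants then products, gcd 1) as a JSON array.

Coefficients: [5, 3, 1, 3]

Z: 5·6 = 30 | 3·6+1·6+3·2 = 30
E: 5·6 = 30 | 3·5+1·0+3·5 = 30
J: 5·7 = 35 | 3·3+1·2+3·8 = 35
gcd(5,3,1,3) = 1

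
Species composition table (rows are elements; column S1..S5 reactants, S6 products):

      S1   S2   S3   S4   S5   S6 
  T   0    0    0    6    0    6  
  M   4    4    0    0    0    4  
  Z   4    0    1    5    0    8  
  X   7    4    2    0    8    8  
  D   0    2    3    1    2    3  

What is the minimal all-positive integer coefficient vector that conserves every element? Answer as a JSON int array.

T: 4·0+2·0+2·0+6·6+1·0 = 36 | 6·6 = 36
M: 4·4+2·4+2·0+6·0+1·0 = 24 | 6·4 = 24
Z: 4·4+2·0+2·1+6·5+1·0 = 48 | 6·8 = 48
X: 4·7+2·4+2·2+6·0+1·8 = 48 | 6·8 = 48
D: 4·0+2·2+2·3+6·1+1·2 = 18 | 6·3 = 18
gcd(4,2,2,6,1,6) = 1

Coefficients: [4, 2, 2, 6, 1, 6]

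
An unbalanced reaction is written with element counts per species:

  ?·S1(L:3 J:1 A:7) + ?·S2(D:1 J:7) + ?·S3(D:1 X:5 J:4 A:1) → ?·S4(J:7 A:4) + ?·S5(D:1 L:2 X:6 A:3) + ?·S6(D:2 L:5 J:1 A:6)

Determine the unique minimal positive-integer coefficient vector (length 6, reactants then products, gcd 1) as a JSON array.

D: 5·0+1·1+6·1 = 7 | 5·0+5·1+1·2 = 7
L: 5·3+1·0+6·0 = 15 | 5·0+5·2+1·5 = 15
X: 5·0+1·0+6·5 = 30 | 5·0+5·6+1·0 = 30
J: 5·1+1·7+6·4 = 36 | 5·7+5·0+1·1 = 36
A: 5·7+1·0+6·1 = 41 | 5·4+5·3+1·6 = 41
gcd(5,1,6,5,5,1) = 1

Coefficients: [5, 1, 6, 5, 5, 1]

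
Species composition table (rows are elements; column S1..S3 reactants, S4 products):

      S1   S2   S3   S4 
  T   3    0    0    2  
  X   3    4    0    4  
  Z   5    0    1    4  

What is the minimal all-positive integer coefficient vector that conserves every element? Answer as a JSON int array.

Coefficients: [4, 3, 4, 6]

T: 4·3+3·0+4·0 = 12 | 6·2 = 12
X: 4·3+3·4+4·0 = 24 | 6·4 = 24
Z: 4·5+3·0+4·1 = 24 | 6·4 = 24
gcd(4,3,4,6) = 1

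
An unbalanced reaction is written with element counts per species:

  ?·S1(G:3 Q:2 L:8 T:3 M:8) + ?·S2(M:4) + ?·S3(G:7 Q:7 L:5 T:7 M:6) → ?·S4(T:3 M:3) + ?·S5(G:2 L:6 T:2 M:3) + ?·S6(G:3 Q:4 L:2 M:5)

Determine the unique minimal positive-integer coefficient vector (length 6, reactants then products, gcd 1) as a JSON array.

G: 3·3+4·0+2·7 = 23 | 5·0+4·2+5·3 = 23
Q: 3·2+4·0+2·7 = 20 | 5·0+4·0+5·4 = 20
L: 3·8+4·0+2·5 = 34 | 5·0+4·6+5·2 = 34
T: 3·3+4·0+2·7 = 23 | 5·3+4·2+5·0 = 23
M: 3·8+4·4+2·6 = 52 | 5·3+4·3+5·5 = 52
gcd(3,4,2,5,4,5) = 1

Coefficients: [3, 4, 2, 5, 4, 5]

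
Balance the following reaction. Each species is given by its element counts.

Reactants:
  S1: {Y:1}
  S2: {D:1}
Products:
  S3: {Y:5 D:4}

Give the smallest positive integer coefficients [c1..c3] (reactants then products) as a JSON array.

Y: 5·1+4·0 = 5 | 1·5 = 5
D: 5·0+4·1 = 4 | 1·4 = 4
gcd(5,4,1) = 1

Coefficients: [5, 4, 1]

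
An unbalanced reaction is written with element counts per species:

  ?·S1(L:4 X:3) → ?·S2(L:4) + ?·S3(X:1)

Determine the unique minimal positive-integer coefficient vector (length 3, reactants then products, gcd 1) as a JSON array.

Coefficients: [1, 1, 3]

L: 1·4 = 4 | 1·4+3·0 = 4
X: 1·3 = 3 | 1·0+3·1 = 3
gcd(1,1,3) = 1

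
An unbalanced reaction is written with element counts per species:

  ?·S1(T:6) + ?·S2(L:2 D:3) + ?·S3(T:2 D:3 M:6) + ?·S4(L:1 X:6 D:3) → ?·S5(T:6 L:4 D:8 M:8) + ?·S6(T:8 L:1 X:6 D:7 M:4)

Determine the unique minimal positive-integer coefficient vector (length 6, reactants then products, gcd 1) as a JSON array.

T: 5·6+6·0+6·2+3·0 = 42 | 3·6+3·8 = 42
L: 5·0+6·2+6·0+3·1 = 15 | 3·4+3·1 = 15
X: 5·0+6·0+6·0+3·6 = 18 | 3·0+3·6 = 18
D: 5·0+6·3+6·3+3·3 = 45 | 3·8+3·7 = 45
M: 5·0+6·0+6·6+3·0 = 36 | 3·8+3·4 = 36
gcd(5,6,6,3,3,3) = 1

Coefficients: [5, 6, 6, 3, 3, 3]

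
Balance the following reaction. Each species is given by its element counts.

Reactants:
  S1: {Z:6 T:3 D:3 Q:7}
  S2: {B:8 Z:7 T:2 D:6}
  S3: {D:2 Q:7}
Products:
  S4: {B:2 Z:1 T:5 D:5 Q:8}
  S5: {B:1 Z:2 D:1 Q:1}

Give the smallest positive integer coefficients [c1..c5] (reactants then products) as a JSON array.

B: 1·0+1·8+1·0 = 8 | 1·2+6·1 = 8
Z: 1·6+1·7+1·0 = 13 | 1·1+6·2 = 13
T: 1·3+1·2+1·0 = 5 | 1·5+6·0 = 5
D: 1·3+1·6+1·2 = 11 | 1·5+6·1 = 11
Q: 1·7+1·0+1·7 = 14 | 1·8+6·1 = 14
gcd(1,1,1,1,6) = 1

Coefficients: [1, 1, 1, 1, 6]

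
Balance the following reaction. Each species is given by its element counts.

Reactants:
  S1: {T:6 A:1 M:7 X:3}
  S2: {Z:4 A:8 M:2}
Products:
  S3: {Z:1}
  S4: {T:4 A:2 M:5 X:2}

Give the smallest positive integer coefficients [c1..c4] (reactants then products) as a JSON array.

T: 4·6+1·0 = 24 | 4·0+6·4 = 24
Z: 4·0+1·4 = 4 | 4·1+6·0 = 4
A: 4·1+1·8 = 12 | 4·0+6·2 = 12
M: 4·7+1·2 = 30 | 4·0+6·5 = 30
X: 4·3+1·0 = 12 | 4·0+6·2 = 12
gcd(4,1,4,6) = 1

Coefficients: [4, 1, 4, 6]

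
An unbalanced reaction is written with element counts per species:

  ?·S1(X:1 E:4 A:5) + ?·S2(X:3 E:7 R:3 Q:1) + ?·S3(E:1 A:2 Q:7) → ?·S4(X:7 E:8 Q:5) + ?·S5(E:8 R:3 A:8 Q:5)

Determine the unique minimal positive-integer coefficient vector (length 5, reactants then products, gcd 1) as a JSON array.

Coefficients: [6, 5, 5, 3, 5]

X: 6·1+5·3+5·0 = 21 | 3·7+5·0 = 21
E: 6·4+5·7+5·1 = 64 | 3·8+5·8 = 64
R: 6·0+5·3+5·0 = 15 | 3·0+5·3 = 15
A: 6·5+5·0+5·2 = 40 | 3·0+5·8 = 40
Q: 6·0+5·1+5·7 = 40 | 3·5+5·5 = 40
gcd(6,5,5,3,5) = 1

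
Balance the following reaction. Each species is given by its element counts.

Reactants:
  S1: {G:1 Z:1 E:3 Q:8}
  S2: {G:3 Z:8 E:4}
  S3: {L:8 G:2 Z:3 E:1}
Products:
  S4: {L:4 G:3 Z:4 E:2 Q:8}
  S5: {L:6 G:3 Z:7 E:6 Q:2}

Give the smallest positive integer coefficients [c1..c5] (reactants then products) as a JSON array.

L: 5·0+3·0+5·8 = 40 | 4·4+4·6 = 40
G: 5·1+3·3+5·2 = 24 | 4·3+4·3 = 24
Z: 5·1+3·8+5·3 = 44 | 4·4+4·7 = 44
E: 5·3+3·4+5·1 = 32 | 4·2+4·6 = 32
Q: 5·8+3·0+5·0 = 40 | 4·8+4·2 = 40
gcd(5,3,5,4,4) = 1

Coefficients: [5, 3, 5, 4, 4]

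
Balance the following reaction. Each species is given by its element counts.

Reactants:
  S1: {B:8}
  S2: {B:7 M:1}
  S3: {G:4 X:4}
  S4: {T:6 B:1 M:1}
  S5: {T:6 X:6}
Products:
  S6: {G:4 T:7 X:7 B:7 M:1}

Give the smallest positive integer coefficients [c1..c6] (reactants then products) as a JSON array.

G: 3·0+2·0+6·4+4·0+3·0 = 24 | 6·4 = 24
T: 3·0+2·0+6·0+4·6+3·6 = 42 | 6·7 = 42
X: 3·0+2·0+6·4+4·0+3·6 = 42 | 6·7 = 42
B: 3·8+2·7+6·0+4·1+3·0 = 42 | 6·7 = 42
M: 3·0+2·1+6·0+4·1+3·0 = 6 | 6·1 = 6
gcd(3,2,6,4,3,6) = 1

Coefficients: [3, 2, 6, 4, 3, 6]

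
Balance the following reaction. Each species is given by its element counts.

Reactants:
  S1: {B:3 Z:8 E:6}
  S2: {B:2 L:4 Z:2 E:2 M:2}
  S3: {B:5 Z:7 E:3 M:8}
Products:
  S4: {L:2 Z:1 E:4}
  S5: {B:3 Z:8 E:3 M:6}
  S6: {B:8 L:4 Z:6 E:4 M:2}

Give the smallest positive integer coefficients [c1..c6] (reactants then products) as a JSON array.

Coefficients: [4, 5, 4, 4, 6, 3]

B: 4·3+5·2+4·5 = 42 | 4·0+6·3+3·8 = 42
L: 4·0+5·4+4·0 = 20 | 4·2+6·0+3·4 = 20
Z: 4·8+5·2+4·7 = 70 | 4·1+6·8+3·6 = 70
E: 4·6+5·2+4·3 = 46 | 4·4+6·3+3·4 = 46
M: 4·0+5·2+4·8 = 42 | 4·0+6·6+3·2 = 42
gcd(4,5,4,4,6,3) = 1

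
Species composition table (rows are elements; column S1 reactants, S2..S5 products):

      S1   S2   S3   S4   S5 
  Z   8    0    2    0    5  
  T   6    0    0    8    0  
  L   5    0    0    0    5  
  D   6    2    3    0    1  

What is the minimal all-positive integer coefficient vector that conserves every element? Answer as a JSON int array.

Coefficients: [4, 1, 6, 3, 4]

Z: 4·8 = 32 | 1·0+6·2+3·0+4·5 = 32
T: 4·6 = 24 | 1·0+6·0+3·8+4·0 = 24
L: 4·5 = 20 | 1·0+6·0+3·0+4·5 = 20
D: 4·6 = 24 | 1·2+6·3+3·0+4·1 = 24
gcd(4,1,6,3,4) = 1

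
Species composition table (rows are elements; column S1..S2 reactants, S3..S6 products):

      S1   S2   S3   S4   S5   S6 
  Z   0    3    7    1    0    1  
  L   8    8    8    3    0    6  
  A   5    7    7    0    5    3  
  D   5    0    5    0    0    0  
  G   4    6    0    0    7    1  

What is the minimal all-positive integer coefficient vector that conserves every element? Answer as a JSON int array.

Coefficients: [1, 6, 1, 6, 5, 5]

Z: 1·0+6·3 = 18 | 1·7+6·1+5·0+5·1 = 18
L: 1·8+6·8 = 56 | 1·8+6·3+5·0+5·6 = 56
A: 1·5+6·7 = 47 | 1·7+6·0+5·5+5·3 = 47
D: 1·5+6·0 = 5 | 1·5+6·0+5·0+5·0 = 5
G: 1·4+6·6 = 40 | 1·0+6·0+5·7+5·1 = 40
gcd(1,6,1,6,5,5) = 1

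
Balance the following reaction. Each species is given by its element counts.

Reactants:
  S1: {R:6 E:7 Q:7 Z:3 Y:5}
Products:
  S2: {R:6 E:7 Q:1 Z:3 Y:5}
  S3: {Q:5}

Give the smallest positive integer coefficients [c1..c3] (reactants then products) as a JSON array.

Coefficients: [5, 5, 6]

R: 5·6 = 30 | 5·6+6·0 = 30
E: 5·7 = 35 | 5·7+6·0 = 35
Q: 5·7 = 35 | 5·1+6·5 = 35
Z: 5·3 = 15 | 5·3+6·0 = 15
Y: 5·5 = 25 | 5·5+6·0 = 25
gcd(5,5,6) = 1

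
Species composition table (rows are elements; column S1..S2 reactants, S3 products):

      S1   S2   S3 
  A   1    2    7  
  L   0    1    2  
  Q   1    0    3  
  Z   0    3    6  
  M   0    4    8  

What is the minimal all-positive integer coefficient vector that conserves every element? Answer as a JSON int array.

Coefficients: [3, 2, 1]

A: 3·1+2·2 = 7 | 1·7 = 7
L: 3·0+2·1 = 2 | 1·2 = 2
Q: 3·1+2·0 = 3 | 1·3 = 3
Z: 3·0+2·3 = 6 | 1·6 = 6
M: 3·0+2·4 = 8 | 1·8 = 8
gcd(3,2,1) = 1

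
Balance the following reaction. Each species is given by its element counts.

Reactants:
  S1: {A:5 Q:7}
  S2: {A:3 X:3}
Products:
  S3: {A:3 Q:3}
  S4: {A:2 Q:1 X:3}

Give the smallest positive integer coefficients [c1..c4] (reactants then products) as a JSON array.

Coefficients: [1, 1, 2, 1]

A: 1·5+1·3 = 8 | 2·3+1·2 = 8
Q: 1·7+1·0 = 7 | 2·3+1·1 = 7
X: 1·0+1·3 = 3 | 2·0+1·3 = 3
gcd(1,1,2,1) = 1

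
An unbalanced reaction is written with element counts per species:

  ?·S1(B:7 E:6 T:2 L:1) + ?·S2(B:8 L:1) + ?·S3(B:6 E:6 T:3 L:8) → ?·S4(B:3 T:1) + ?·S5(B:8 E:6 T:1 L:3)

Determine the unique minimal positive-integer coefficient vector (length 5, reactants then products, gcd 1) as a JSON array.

B: 4·7+3·8+1·6 = 58 | 6·3+5·8 = 58
E: 4·6+3·0+1·6 = 30 | 6·0+5·6 = 30
T: 4·2+3·0+1·3 = 11 | 6·1+5·1 = 11
L: 4·1+3·1+1·8 = 15 | 6·0+5·3 = 15
gcd(4,3,1,6,5) = 1

Coefficients: [4, 3, 1, 6, 5]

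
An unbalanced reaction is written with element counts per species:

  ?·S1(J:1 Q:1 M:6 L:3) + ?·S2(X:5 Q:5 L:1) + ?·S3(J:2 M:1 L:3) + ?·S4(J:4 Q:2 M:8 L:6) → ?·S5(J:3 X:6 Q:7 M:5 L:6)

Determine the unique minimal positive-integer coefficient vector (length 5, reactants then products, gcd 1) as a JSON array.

Coefficients: [1, 6, 3, 2, 5]

J: 1·1+6·0+3·2+2·4 = 15 | 5·3 = 15
X: 1·0+6·5+3·0+2·0 = 30 | 5·6 = 30
Q: 1·1+6·5+3·0+2·2 = 35 | 5·7 = 35
M: 1·6+6·0+3·1+2·8 = 25 | 5·5 = 25
L: 1·3+6·1+3·3+2·6 = 30 | 5·6 = 30
gcd(1,6,3,2,5) = 1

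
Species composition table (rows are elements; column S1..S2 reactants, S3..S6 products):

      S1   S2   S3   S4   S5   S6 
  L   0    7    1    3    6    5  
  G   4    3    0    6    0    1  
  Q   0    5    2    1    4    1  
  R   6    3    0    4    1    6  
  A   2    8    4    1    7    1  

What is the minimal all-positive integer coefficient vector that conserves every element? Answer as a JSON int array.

L: 1·0+3·7 = 21 | 4·1+2·3+1·6+1·5 = 21
G: 1·4+3·3 = 13 | 4·0+2·6+1·0+1·1 = 13
Q: 1·0+3·5 = 15 | 4·2+2·1+1·4+1·1 = 15
R: 1·6+3·3 = 15 | 4·0+2·4+1·1+1·6 = 15
A: 1·2+3·8 = 26 | 4·4+2·1+1·7+1·1 = 26
gcd(1,3,4,2,1,1) = 1

Coefficients: [1, 3, 4, 2, 1, 1]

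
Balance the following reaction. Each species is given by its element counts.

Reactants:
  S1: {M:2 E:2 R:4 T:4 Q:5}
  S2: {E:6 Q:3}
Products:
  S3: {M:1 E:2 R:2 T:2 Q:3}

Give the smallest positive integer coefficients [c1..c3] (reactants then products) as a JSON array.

Coefficients: [3, 1, 6]

M: 3·2+1·0 = 6 | 6·1 = 6
E: 3·2+1·6 = 12 | 6·2 = 12
R: 3·4+1·0 = 12 | 6·2 = 12
T: 3·4+1·0 = 12 | 6·2 = 12
Q: 3·5+1·3 = 18 | 6·3 = 18
gcd(3,1,6) = 1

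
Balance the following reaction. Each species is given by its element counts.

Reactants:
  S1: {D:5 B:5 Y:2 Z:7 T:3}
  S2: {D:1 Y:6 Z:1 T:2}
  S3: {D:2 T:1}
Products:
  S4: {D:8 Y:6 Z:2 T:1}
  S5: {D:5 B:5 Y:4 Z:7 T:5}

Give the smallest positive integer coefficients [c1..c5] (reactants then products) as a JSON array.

D: 3·5+2·1+3·2 = 23 | 1·8+3·5 = 23
B: 3·5+2·0+3·0 = 15 | 1·0+3·5 = 15
Y: 3·2+2·6+3·0 = 18 | 1·6+3·4 = 18
Z: 3·7+2·1+3·0 = 23 | 1·2+3·7 = 23
T: 3·3+2·2+3·1 = 16 | 1·1+3·5 = 16
gcd(3,2,3,1,3) = 1

Coefficients: [3, 2, 3, 1, 3]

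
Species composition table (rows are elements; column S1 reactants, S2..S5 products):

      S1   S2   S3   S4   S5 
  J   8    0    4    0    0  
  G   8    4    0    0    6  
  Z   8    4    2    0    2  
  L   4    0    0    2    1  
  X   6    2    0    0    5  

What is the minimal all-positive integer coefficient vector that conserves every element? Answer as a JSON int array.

J: 2·8 = 16 | 1·0+4·4+3·0+2·0 = 16
G: 2·8 = 16 | 1·4+4·0+3·0+2·6 = 16
Z: 2·8 = 16 | 1·4+4·2+3·0+2·2 = 16
L: 2·4 = 8 | 1·0+4·0+3·2+2·1 = 8
X: 2·6 = 12 | 1·2+4·0+3·0+2·5 = 12
gcd(2,1,4,3,2) = 1

Coefficients: [2, 1, 4, 3, 2]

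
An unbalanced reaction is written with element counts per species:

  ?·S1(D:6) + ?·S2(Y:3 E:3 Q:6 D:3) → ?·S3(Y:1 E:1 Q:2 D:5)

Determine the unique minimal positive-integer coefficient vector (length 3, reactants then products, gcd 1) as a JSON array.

Coefficients: [2, 1, 3]

Y: 2·0+1·3 = 3 | 3·1 = 3
E: 2·0+1·3 = 3 | 3·1 = 3
Q: 2·0+1·6 = 6 | 3·2 = 6
D: 2·6+1·3 = 15 | 3·5 = 15
gcd(2,1,3) = 1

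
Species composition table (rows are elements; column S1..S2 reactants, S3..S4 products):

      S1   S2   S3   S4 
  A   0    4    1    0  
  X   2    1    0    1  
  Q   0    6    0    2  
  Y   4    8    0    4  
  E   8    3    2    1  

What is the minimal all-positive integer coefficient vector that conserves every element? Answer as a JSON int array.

A: 1·0+1·4 = 4 | 4·1+3·0 = 4
X: 1·2+1·1 = 3 | 4·0+3·1 = 3
Q: 1·0+1·6 = 6 | 4·0+3·2 = 6
Y: 1·4+1·8 = 12 | 4·0+3·4 = 12
E: 1·8+1·3 = 11 | 4·2+3·1 = 11
gcd(1,1,4,3) = 1

Coefficients: [1, 1, 4, 3]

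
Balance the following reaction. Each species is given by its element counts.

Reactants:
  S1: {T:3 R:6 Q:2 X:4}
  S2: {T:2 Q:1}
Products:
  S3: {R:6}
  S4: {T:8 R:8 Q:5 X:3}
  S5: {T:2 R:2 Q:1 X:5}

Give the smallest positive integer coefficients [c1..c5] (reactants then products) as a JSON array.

T: 6·3+6·2 = 30 | 1·0+3·8+3·2 = 30
R: 6·6+6·0 = 36 | 1·6+3·8+3·2 = 36
Q: 6·2+6·1 = 18 | 1·0+3·5+3·1 = 18
X: 6·4+6·0 = 24 | 1·0+3·3+3·5 = 24
gcd(6,6,1,3,3) = 1

Coefficients: [6, 6, 1, 3, 3]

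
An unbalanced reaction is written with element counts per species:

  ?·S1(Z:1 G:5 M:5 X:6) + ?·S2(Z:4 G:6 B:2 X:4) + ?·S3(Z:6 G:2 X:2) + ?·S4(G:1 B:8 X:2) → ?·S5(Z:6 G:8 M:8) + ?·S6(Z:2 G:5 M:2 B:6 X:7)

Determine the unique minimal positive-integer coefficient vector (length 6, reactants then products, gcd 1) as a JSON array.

Z: 4·1+2·4+1·6+4·0 = 18 | 1·6+6·2 = 18
G: 4·5+2·6+1·2+4·1 = 38 | 1·8+6·5 = 38
M: 4·5+2·0+1·0+4·0 = 20 | 1·8+6·2 = 20
B: 4·0+2·2+1·0+4·8 = 36 | 1·0+6·6 = 36
X: 4·6+2·4+1·2+4·2 = 42 | 1·0+6·7 = 42
gcd(4,2,1,4,1,6) = 1

Coefficients: [4, 2, 1, 4, 1, 6]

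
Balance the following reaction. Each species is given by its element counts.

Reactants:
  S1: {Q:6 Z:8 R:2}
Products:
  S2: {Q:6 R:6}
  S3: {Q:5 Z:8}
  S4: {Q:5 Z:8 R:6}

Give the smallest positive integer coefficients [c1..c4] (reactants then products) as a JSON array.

Coefficients: [6, 1, 5, 1]

Q: 6·6 = 36 | 1·6+5·5+1·5 = 36
Z: 6·8 = 48 | 1·0+5·8+1·8 = 48
R: 6·2 = 12 | 1·6+5·0+1·6 = 12
gcd(6,1,5,1) = 1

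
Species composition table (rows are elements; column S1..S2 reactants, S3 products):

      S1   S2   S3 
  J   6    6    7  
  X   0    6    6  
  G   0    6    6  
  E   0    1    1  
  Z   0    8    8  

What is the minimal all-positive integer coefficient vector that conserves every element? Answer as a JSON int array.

J: 1·6+6·6 = 42 | 6·7 = 42
X: 1·0+6·6 = 36 | 6·6 = 36
G: 1·0+6·6 = 36 | 6·6 = 36
E: 1·0+6·1 = 6 | 6·1 = 6
Z: 1·0+6·8 = 48 | 6·8 = 48
gcd(1,6,6) = 1

Coefficients: [1, 6, 6]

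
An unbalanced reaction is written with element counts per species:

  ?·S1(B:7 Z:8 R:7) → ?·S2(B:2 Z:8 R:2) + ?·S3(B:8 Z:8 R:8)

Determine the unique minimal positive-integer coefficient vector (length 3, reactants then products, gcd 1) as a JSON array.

B: 6·7 = 42 | 1·2+5·8 = 42
Z: 6·8 = 48 | 1·8+5·8 = 48
R: 6·7 = 42 | 1·2+5·8 = 42
gcd(6,1,5) = 1

Coefficients: [6, 1, 5]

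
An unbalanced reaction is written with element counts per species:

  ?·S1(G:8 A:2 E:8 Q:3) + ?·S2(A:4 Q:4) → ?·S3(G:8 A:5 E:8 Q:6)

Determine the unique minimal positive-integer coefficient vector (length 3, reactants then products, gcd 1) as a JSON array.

Coefficients: [4, 3, 4]

G: 4·8+3·0 = 32 | 4·8 = 32
A: 4·2+3·4 = 20 | 4·5 = 20
E: 4·8+3·0 = 32 | 4·8 = 32
Q: 4·3+3·4 = 24 | 4·6 = 24
gcd(4,3,4) = 1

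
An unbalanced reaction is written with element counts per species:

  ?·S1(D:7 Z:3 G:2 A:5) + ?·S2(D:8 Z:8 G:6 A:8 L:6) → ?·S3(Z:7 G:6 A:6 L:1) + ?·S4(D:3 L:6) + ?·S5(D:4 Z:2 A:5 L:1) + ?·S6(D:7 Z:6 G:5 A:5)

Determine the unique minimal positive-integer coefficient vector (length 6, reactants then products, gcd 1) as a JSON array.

D: 1·7+6·8 = 55 | 3·0+5·3+3·4+4·7 = 55
Z: 1·3+6·8 = 51 | 3·7+5·0+3·2+4·6 = 51
G: 1·2+6·6 = 38 | 3·6+5·0+3·0+4·5 = 38
A: 1·5+6·8 = 53 | 3·6+5·0+3·5+4·5 = 53
L: 1·0+6·6 = 36 | 3·1+5·6+3·1+4·0 = 36
gcd(1,6,3,5,3,4) = 1

Coefficients: [1, 6, 3, 5, 3, 4]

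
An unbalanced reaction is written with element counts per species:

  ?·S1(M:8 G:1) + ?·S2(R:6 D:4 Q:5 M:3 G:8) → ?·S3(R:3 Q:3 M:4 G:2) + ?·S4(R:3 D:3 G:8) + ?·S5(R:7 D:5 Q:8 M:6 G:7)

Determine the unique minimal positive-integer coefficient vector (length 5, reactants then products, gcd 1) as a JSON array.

Coefficients: [1, 6, 2, 3, 3]

R: 1·0+6·6 = 36 | 2·3+3·3+3·7 = 36
D: 1·0+6·4 = 24 | 2·0+3·3+3·5 = 24
Q: 1·0+6·5 = 30 | 2·3+3·0+3·8 = 30
M: 1·8+6·3 = 26 | 2·4+3·0+3·6 = 26
G: 1·1+6·8 = 49 | 2·2+3·8+3·7 = 49
gcd(1,6,2,3,3) = 1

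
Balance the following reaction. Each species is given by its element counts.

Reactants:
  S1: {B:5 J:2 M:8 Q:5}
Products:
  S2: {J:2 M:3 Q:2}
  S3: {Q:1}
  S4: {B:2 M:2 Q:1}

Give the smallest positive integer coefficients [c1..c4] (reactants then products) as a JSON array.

Coefficients: [2, 2, 1, 5]

B: 2·5 = 10 | 2·0+1·0+5·2 = 10
J: 2·2 = 4 | 2·2+1·0+5·0 = 4
M: 2·8 = 16 | 2·3+1·0+5·2 = 16
Q: 2·5 = 10 | 2·2+1·1+5·1 = 10
gcd(2,2,1,5) = 1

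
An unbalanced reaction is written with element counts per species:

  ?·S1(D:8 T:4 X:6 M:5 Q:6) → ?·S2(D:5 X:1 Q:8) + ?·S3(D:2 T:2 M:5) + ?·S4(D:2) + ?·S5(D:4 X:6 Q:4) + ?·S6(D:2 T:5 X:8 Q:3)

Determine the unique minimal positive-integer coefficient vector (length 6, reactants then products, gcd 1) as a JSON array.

D: 5·8 = 40 | 2·5+5·2+4·2+2·4+2·2 = 40
T: 5·4 = 20 | 2·0+5·2+4·0+2·0+2·5 = 20
X: 5·6 = 30 | 2·1+5·0+4·0+2·6+2·8 = 30
M: 5·5 = 25 | 2·0+5·5+4·0+2·0+2·0 = 25
Q: 5·6 = 30 | 2·8+5·0+4·0+2·4+2·3 = 30
gcd(5,2,5,4,2,2) = 1

Coefficients: [5, 2, 5, 4, 2, 2]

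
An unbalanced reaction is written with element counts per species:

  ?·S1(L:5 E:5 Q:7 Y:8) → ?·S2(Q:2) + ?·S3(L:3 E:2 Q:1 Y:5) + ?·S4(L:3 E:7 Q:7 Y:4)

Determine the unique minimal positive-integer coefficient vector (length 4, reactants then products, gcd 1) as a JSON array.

Coefficients: [3, 5, 4, 1]

L: 3·5 = 15 | 5·0+4·3+1·3 = 15
E: 3·5 = 15 | 5·0+4·2+1·7 = 15
Q: 3·7 = 21 | 5·2+4·1+1·7 = 21
Y: 3·8 = 24 | 5·0+4·5+1·4 = 24
gcd(3,5,4,1) = 1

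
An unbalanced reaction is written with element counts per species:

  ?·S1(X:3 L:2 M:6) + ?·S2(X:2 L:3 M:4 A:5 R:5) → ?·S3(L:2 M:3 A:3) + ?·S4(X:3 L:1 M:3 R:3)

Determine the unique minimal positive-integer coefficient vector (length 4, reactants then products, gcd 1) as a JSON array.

X: 3·3+3·2 = 15 | 5·0+5·3 = 15
L: 3·2+3·3 = 15 | 5·2+5·1 = 15
M: 3·6+3·4 = 30 | 5·3+5·3 = 30
A: 3·0+3·5 = 15 | 5·3+5·0 = 15
R: 3·0+3·5 = 15 | 5·0+5·3 = 15
gcd(3,3,5,5) = 1

Coefficients: [3, 3, 5, 5]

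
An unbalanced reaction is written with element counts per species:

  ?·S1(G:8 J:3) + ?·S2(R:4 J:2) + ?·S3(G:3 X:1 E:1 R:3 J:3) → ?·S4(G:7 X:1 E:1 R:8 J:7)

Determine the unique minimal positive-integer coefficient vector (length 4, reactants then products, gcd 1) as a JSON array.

G: 2·8+5·0+4·3 = 28 | 4·7 = 28
X: 2·0+5·0+4·1 = 4 | 4·1 = 4
E: 2·0+5·0+4·1 = 4 | 4·1 = 4
R: 2·0+5·4+4·3 = 32 | 4·8 = 32
J: 2·3+5·2+4·3 = 28 | 4·7 = 28
gcd(2,5,4,4) = 1

Coefficients: [2, 5, 4, 4]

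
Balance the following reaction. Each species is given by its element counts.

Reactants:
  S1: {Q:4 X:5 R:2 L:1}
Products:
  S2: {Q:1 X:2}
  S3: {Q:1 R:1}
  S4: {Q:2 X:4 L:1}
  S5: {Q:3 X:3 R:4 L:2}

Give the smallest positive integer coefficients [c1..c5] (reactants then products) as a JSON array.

Coefficients: [5, 5, 6, 3, 1]

Q: 5·4 = 20 | 5·1+6·1+3·2+1·3 = 20
X: 5·5 = 25 | 5·2+6·0+3·4+1·3 = 25
R: 5·2 = 10 | 5·0+6·1+3·0+1·4 = 10
L: 5·1 = 5 | 5·0+6·0+3·1+1·2 = 5
gcd(5,5,6,3,1) = 1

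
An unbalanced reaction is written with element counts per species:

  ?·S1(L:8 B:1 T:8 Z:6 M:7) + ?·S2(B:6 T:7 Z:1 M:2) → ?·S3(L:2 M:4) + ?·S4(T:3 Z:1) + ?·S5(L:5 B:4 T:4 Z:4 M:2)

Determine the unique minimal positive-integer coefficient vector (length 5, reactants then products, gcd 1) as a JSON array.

Coefficients: [2, 1, 3, 5, 2]

L: 2·8+1·0 = 16 | 3·2+5·0+2·5 = 16
B: 2·1+1·6 = 8 | 3·0+5·0+2·4 = 8
T: 2·8+1·7 = 23 | 3·0+5·3+2·4 = 23
Z: 2·6+1·1 = 13 | 3·0+5·1+2·4 = 13
M: 2·7+1·2 = 16 | 3·4+5·0+2·2 = 16
gcd(2,1,3,5,2) = 1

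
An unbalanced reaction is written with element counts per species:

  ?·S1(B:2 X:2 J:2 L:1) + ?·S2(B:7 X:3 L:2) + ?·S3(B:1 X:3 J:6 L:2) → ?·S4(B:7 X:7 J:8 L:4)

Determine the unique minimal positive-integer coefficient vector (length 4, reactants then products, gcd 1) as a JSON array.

Coefficients: [6, 1, 2, 3]

B: 6·2+1·7+2·1 = 21 | 3·7 = 21
X: 6·2+1·3+2·3 = 21 | 3·7 = 21
J: 6·2+1·0+2·6 = 24 | 3·8 = 24
L: 6·1+1·2+2·2 = 12 | 3·4 = 12
gcd(6,1,2,3) = 1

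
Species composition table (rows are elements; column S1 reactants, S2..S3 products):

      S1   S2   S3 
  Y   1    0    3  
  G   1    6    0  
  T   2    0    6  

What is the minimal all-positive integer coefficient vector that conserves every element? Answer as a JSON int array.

Y: 6·1 = 6 | 1·0+2·3 = 6
G: 6·1 = 6 | 1·6+2·0 = 6
T: 6·2 = 12 | 1·0+2·6 = 12
gcd(6,1,2) = 1

Coefficients: [6, 1, 2]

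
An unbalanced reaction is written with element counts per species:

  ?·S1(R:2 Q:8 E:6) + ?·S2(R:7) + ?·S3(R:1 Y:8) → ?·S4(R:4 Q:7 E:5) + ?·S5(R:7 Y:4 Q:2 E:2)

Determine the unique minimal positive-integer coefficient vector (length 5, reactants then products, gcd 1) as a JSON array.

Coefficients: [4, 3, 1, 4, 2]

R: 4·2+3·7+1·1 = 30 | 4·4+2·7 = 30
Y: 4·0+3·0+1·8 = 8 | 4·0+2·4 = 8
Q: 4·8+3·0+1·0 = 32 | 4·7+2·2 = 32
E: 4·6+3·0+1·0 = 24 | 4·5+2·2 = 24
gcd(4,3,1,4,2) = 1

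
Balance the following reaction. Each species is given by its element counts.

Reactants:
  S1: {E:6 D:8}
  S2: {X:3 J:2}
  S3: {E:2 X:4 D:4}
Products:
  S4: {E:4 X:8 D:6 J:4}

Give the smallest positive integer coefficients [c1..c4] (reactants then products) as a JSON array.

E: 1·6+4·0+1·2 = 8 | 2·4 = 8
X: 1·0+4·3+1·4 = 16 | 2·8 = 16
D: 1·8+4·0+1·4 = 12 | 2·6 = 12
J: 1·0+4·2+1·0 = 8 | 2·4 = 8
gcd(1,4,1,2) = 1

Coefficients: [1, 4, 1, 2]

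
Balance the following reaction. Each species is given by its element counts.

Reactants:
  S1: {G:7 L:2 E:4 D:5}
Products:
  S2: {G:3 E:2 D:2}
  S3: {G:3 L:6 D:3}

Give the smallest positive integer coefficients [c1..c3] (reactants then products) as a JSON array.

G: 3·7 = 21 | 6·3+1·3 = 21
L: 3·2 = 6 | 6·0+1·6 = 6
E: 3·4 = 12 | 6·2+1·0 = 12
D: 3·5 = 15 | 6·2+1·3 = 15
gcd(3,6,1) = 1

Coefficients: [3, 6, 1]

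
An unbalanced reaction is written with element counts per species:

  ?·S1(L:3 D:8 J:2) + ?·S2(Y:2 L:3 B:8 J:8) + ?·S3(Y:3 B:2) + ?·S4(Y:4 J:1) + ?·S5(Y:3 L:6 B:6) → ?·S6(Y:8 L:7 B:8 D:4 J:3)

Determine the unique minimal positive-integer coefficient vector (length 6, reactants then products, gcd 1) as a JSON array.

Coefficients: [3, 1, 5, 4, 5, 6]

Y: 3·0+1·2+5·3+4·4+5·3 = 48 | 6·8 = 48
L: 3·3+1·3+5·0+4·0+5·6 = 42 | 6·7 = 42
B: 3·0+1·8+5·2+4·0+5·6 = 48 | 6·8 = 48
D: 3·8+1·0+5·0+4·0+5·0 = 24 | 6·4 = 24
J: 3·2+1·8+5·0+4·1+5·0 = 18 | 6·3 = 18
gcd(3,1,5,4,5,6) = 1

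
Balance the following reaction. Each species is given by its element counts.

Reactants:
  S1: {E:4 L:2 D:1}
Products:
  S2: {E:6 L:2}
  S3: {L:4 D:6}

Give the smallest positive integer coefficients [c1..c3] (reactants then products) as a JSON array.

E: 6·4 = 24 | 4·6+1·0 = 24
L: 6·2 = 12 | 4·2+1·4 = 12
D: 6·1 = 6 | 4·0+1·6 = 6
gcd(6,4,1) = 1

Coefficients: [6, 4, 1]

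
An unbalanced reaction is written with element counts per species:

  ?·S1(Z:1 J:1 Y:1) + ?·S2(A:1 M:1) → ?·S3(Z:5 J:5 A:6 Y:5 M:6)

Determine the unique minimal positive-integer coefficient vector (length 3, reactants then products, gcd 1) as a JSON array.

Coefficients: [5, 6, 1]

Z: 5·1+6·0 = 5 | 1·5 = 5
J: 5·1+6·0 = 5 | 1·5 = 5
A: 5·0+6·1 = 6 | 1·6 = 6
Y: 5·1+6·0 = 5 | 1·5 = 5
M: 5·0+6·1 = 6 | 1·6 = 6
gcd(5,6,1) = 1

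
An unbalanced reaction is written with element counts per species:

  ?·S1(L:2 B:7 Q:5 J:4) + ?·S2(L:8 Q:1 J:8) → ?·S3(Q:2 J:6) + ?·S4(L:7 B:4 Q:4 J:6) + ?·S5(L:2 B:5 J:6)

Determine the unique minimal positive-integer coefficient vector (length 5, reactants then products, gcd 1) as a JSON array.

Coefficients: [3, 3, 1, 4, 1]

L: 3·2+3·8 = 30 | 1·0+4·7+1·2 = 30
B: 3·7+3·0 = 21 | 1·0+4·4+1·5 = 21
Q: 3·5+3·1 = 18 | 1·2+4·4+1·0 = 18
J: 3·4+3·8 = 36 | 1·6+4·6+1·6 = 36
gcd(3,3,1,4,1) = 1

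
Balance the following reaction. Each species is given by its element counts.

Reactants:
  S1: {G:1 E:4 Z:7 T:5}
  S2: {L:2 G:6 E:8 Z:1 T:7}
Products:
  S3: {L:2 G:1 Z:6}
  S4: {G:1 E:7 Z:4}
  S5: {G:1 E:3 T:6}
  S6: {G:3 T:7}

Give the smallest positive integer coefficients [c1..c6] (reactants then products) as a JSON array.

Coefficients: [5, 3, 3, 5, 3, 4]

L: 5·0+3·2 = 6 | 3·2+5·0+3·0+4·0 = 6
G: 5·1+3·6 = 23 | 3·1+5·1+3·1+4·3 = 23
E: 5·4+3·8 = 44 | 3·0+5·7+3·3+4·0 = 44
Z: 5·7+3·1 = 38 | 3·6+5·4+3·0+4·0 = 38
T: 5·5+3·7 = 46 | 3·0+5·0+3·6+4·7 = 46
gcd(5,3,3,5,3,4) = 1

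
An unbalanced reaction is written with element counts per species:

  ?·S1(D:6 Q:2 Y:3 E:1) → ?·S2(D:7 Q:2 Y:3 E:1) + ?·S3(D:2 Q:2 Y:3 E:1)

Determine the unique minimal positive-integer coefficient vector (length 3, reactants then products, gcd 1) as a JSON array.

D: 5·6 = 30 | 4·7+1·2 = 30
Q: 5·2 = 10 | 4·2+1·2 = 10
Y: 5·3 = 15 | 4·3+1·3 = 15
E: 5·1 = 5 | 4·1+1·1 = 5
gcd(5,4,1) = 1

Coefficients: [5, 4, 1]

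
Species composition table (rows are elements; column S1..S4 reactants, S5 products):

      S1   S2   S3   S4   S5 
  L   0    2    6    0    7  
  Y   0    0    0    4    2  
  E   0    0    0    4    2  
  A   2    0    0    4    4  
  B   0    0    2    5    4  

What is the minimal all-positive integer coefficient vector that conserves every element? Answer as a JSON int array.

L: 4·0+5·2+3·6+2·0 = 28 | 4·7 = 28
Y: 4·0+5·0+3·0+2·4 = 8 | 4·2 = 8
E: 4·0+5·0+3·0+2·4 = 8 | 4·2 = 8
A: 4·2+5·0+3·0+2·4 = 16 | 4·4 = 16
B: 4·0+5·0+3·2+2·5 = 16 | 4·4 = 16
gcd(4,5,3,2,4) = 1

Coefficients: [4, 5, 3, 2, 4]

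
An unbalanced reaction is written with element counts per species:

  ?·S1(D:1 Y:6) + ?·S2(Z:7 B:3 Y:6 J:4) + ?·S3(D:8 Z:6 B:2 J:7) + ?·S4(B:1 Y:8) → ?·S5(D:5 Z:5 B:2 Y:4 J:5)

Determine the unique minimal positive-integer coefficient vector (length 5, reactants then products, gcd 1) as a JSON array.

D: 1·1+1·0+3·8+1·0 = 25 | 5·5 = 25
Z: 1·0+1·7+3·6+1·0 = 25 | 5·5 = 25
B: 1·0+1·3+3·2+1·1 = 10 | 5·2 = 10
Y: 1·6+1·6+3·0+1·8 = 20 | 5·4 = 20
J: 1·0+1·4+3·7+1·0 = 25 | 5·5 = 25
gcd(1,1,3,1,5) = 1

Coefficients: [1, 1, 3, 1, 5]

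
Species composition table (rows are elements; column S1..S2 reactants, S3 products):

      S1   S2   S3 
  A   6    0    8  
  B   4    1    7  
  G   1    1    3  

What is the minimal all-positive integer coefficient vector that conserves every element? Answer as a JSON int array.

Coefficients: [4, 5, 3]

A: 4·6+5·0 = 24 | 3·8 = 24
B: 4·4+5·1 = 21 | 3·7 = 21
G: 4·1+5·1 = 9 | 3·3 = 9
gcd(4,5,3) = 1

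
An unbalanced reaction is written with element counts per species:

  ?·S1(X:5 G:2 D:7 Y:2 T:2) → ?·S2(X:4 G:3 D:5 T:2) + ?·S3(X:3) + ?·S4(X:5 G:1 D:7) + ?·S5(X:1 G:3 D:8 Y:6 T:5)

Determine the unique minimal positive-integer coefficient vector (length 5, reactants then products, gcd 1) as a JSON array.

X: 6·5 = 30 | 1·4+3·3+3·5+2·1 = 30
G: 6·2 = 12 | 1·3+3·0+3·1+2·3 = 12
D: 6·7 = 42 | 1·5+3·0+3·7+2·8 = 42
Y: 6·2 = 12 | 1·0+3·0+3·0+2·6 = 12
T: 6·2 = 12 | 1·2+3·0+3·0+2·5 = 12
gcd(6,1,3,3,2) = 1

Coefficients: [6, 1, 3, 3, 2]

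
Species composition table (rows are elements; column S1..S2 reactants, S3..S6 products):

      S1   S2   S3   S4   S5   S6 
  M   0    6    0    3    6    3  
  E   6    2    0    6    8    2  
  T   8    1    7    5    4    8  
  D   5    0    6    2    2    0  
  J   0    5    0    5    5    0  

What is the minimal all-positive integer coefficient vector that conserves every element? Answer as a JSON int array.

M: 6·0+6·6 = 36 | 3·0+1·3+5·6+1·3 = 36
E: 6·6+6·2 = 48 | 3·0+1·6+5·8+1·2 = 48
T: 6·8+6·1 = 54 | 3·7+1·5+5·4+1·8 = 54
D: 6·5+6·0 = 30 | 3·6+1·2+5·2+1·0 = 30
J: 6·0+6·5 = 30 | 3·0+1·5+5·5+1·0 = 30
gcd(6,6,3,1,5,1) = 1

Coefficients: [6, 6, 3, 1, 5, 1]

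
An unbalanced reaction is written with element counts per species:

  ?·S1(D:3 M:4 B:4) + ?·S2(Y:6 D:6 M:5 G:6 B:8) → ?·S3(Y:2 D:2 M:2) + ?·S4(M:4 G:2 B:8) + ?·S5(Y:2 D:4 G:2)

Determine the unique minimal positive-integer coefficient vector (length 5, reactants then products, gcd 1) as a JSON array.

Y: 2·0+2·6 = 12 | 3·2+3·0+3·2 = 12
D: 2·3+2·6 = 18 | 3·2+3·0+3·4 = 18
M: 2·4+2·5 = 18 | 3·2+3·4+3·0 = 18
G: 2·0+2·6 = 12 | 3·0+3·2+3·2 = 12
B: 2·4+2·8 = 24 | 3·0+3·8+3·0 = 24
gcd(2,2,3,3,3) = 1

Coefficients: [2, 2, 3, 3, 3]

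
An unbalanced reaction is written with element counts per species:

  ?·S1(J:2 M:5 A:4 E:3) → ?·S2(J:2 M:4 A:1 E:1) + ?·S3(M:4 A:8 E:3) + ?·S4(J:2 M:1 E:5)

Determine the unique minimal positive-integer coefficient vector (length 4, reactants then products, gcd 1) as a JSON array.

Coefficients: [5, 4, 2, 1]

J: 5·2 = 10 | 4·2+2·0+1·2 = 10
M: 5·5 = 25 | 4·4+2·4+1·1 = 25
A: 5·4 = 20 | 4·1+2·8+1·0 = 20
E: 5·3 = 15 | 4·1+2·3+1·5 = 15
gcd(5,4,2,1) = 1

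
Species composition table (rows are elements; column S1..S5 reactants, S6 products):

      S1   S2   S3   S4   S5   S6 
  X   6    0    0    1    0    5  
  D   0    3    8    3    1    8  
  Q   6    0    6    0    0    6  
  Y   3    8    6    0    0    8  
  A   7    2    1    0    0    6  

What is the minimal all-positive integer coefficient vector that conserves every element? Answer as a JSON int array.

X: 4·6+3·0+2·0+6·1+5·0 = 30 | 6·5 = 30
D: 4·0+3·3+2·8+6·3+5·1 = 48 | 6·8 = 48
Q: 4·6+3·0+2·6+6·0+5·0 = 36 | 6·6 = 36
Y: 4·3+3·8+2·6+6·0+5·0 = 48 | 6·8 = 48
A: 4·7+3·2+2·1+6·0+5·0 = 36 | 6·6 = 36
gcd(4,3,2,6,5,6) = 1

Coefficients: [4, 3, 2, 6, 5, 6]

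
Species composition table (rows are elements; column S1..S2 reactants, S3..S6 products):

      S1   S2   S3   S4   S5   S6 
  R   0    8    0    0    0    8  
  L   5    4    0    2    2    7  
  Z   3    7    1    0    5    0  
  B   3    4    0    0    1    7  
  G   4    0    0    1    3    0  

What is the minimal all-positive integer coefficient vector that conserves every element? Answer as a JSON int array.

R: 5·0+3·8 = 24 | 6·0+2·0+6·0+3·8 = 24
L: 5·5+3·4 = 37 | 6·0+2·2+6·2+3·7 = 37
Z: 5·3+3·7 = 36 | 6·1+2·0+6·5+3·0 = 36
B: 5·3+3·4 = 27 | 6·0+2·0+6·1+3·7 = 27
G: 5·4+3·0 = 20 | 6·0+2·1+6·3+3·0 = 20
gcd(5,3,6,2,6,3) = 1

Coefficients: [5, 3, 6, 2, 6, 3]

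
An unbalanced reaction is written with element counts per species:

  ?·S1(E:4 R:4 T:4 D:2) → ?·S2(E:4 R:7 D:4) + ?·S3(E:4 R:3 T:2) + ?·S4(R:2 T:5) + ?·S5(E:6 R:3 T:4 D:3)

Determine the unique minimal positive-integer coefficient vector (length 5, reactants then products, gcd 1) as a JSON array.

Coefficients: [5, 1, 1, 2, 2]

E: 5·4 = 20 | 1·4+1·4+2·0+2·6 = 20
R: 5·4 = 20 | 1·7+1·3+2·2+2·3 = 20
T: 5·4 = 20 | 1·0+1·2+2·5+2·4 = 20
D: 5·2 = 10 | 1·4+1·0+2·0+2·3 = 10
gcd(5,1,1,2,2) = 1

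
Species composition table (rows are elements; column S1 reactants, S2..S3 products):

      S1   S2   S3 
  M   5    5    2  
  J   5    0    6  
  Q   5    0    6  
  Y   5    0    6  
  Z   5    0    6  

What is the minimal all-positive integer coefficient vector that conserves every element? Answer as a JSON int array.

Coefficients: [6, 4, 5]

M: 6·5 = 30 | 4·5+5·2 = 30
J: 6·5 = 30 | 4·0+5·6 = 30
Q: 6·5 = 30 | 4·0+5·6 = 30
Y: 6·5 = 30 | 4·0+5·6 = 30
Z: 6·5 = 30 | 4·0+5·6 = 30
gcd(6,4,5) = 1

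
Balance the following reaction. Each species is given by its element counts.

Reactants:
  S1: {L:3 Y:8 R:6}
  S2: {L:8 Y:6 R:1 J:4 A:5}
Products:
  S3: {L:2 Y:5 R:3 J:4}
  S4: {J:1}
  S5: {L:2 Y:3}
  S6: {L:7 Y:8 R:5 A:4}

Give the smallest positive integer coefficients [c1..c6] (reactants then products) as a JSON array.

L: 5·3+4·8 = 47 | 3·2+4·0+3·2+5·7 = 47
Y: 5·8+4·6 = 64 | 3·5+4·0+3·3+5·8 = 64
R: 5·6+4·1 = 34 | 3·3+4·0+3·0+5·5 = 34
J: 5·0+4·4 = 16 | 3·4+4·1+3·0+5·0 = 16
A: 5·0+4·5 = 20 | 3·0+4·0+3·0+5·4 = 20
gcd(5,4,3,4,3,5) = 1

Coefficients: [5, 4, 3, 4, 3, 5]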